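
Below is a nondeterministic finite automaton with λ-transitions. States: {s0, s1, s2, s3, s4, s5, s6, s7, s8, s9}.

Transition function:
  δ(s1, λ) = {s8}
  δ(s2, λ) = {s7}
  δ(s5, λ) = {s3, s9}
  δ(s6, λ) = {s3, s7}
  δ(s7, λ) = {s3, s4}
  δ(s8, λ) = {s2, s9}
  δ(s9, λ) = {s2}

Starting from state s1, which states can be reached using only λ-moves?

Start with {s1}.
From s1 via λ: add s8.
From s8 via λ: add s2, s9.
From s2 via λ: add s7.
From s7 via λ: add s3, s4.
No new states can be added; the closed set is {s1, s2, s3, s4, s7, s8, s9}.

{s1, s2, s3, s4, s7, s8, s9}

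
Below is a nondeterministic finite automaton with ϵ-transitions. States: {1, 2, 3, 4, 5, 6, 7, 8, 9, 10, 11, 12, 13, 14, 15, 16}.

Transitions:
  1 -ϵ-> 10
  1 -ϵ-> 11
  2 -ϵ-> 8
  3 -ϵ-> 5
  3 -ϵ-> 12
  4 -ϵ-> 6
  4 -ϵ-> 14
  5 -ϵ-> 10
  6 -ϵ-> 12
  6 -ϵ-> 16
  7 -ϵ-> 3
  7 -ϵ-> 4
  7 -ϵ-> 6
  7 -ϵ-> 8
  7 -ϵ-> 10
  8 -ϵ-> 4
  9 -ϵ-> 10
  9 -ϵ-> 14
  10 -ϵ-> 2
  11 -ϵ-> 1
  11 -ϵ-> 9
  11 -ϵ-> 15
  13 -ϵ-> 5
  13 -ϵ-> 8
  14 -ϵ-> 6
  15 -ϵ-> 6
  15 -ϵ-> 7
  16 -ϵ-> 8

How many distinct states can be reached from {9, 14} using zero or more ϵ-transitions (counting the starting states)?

9

Start with {9, 14}.
From 9 via ϵ: add 10.
From 14 via ϵ: add 6.
From 6 via ϵ: add 12, 16.
From 10 via ϵ: add 2.
From 2 via ϵ: add 8.
From 8 via ϵ: add 4.
ϵ-closure = {2, 4, 6, 8, 9, 10, 12, 14, 16}, which has 9 states.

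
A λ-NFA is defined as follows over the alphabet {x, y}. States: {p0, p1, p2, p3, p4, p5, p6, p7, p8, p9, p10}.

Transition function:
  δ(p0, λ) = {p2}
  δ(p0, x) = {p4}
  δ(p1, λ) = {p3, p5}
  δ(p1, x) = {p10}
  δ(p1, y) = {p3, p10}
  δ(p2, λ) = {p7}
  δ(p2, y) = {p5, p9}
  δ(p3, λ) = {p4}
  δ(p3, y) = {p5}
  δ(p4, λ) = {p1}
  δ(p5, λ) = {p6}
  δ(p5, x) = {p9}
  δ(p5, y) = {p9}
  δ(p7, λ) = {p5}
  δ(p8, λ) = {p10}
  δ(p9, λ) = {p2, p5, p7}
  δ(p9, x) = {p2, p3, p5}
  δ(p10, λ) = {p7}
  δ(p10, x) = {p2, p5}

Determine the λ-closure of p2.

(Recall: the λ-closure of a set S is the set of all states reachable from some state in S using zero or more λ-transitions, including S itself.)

{p2, p5, p6, p7}

Start with {p2}.
From p2 via λ: add p7.
From p7 via λ: add p5.
From p5 via λ: add p6.
No new states can be added; the closed set is {p2, p5, p6, p7}.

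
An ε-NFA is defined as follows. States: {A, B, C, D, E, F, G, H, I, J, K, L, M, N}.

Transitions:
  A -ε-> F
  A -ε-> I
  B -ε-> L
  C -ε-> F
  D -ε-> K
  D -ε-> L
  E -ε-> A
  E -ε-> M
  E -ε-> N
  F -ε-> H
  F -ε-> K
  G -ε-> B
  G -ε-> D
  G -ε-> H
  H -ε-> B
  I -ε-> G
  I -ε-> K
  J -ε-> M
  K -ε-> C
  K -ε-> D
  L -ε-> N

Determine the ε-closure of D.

Start with {D}.
From D via ε: add K, L.
From K via ε: add C.
From L via ε: add N.
From C via ε: add F.
From F via ε: add H.
From H via ε: add B.
No new states can be added; the closed set is {B, C, D, F, H, K, L, N}.

{B, C, D, F, H, K, L, N}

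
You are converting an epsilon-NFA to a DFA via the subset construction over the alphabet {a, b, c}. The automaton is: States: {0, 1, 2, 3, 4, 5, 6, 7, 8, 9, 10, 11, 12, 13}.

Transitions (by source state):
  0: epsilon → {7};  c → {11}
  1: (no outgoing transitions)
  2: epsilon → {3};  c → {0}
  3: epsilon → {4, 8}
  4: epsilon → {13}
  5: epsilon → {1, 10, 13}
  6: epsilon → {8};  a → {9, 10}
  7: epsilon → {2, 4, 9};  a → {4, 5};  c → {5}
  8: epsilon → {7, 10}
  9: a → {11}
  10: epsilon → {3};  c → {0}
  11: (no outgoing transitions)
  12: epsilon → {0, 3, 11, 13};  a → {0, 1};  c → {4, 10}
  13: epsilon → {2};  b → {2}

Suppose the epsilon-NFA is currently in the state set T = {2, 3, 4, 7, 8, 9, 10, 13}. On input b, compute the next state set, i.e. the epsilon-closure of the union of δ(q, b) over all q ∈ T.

{2, 3, 4, 7, 8, 9, 10, 13}

13 on b → {2}.
No b-transition from 2, 3, 4, 7, 8, 9, 10.
Union after reading b: {2}.
Now take the epsilon-closure:
From 2 via epsilon: add 3.
From 3 via epsilon: add 4, 8.
From 4 via epsilon: add 13.
From 8 via epsilon: add 7, 10.
From 7 via epsilon: add 9.
No new states can be added; the closed set is {2, 3, 4, 7, 8, 9, 10, 13}.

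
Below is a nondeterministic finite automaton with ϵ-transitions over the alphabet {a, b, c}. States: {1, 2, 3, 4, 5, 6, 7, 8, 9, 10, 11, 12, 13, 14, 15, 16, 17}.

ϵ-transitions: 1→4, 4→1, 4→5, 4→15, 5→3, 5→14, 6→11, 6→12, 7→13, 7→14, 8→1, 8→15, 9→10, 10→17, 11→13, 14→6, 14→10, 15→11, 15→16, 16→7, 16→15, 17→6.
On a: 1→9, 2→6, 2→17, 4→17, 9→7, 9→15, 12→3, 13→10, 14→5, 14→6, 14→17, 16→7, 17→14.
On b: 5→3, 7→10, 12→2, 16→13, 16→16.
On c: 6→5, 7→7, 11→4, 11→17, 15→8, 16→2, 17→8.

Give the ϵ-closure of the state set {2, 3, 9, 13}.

{2, 3, 6, 9, 10, 11, 12, 13, 17}

Start with {2, 3, 9, 13}.
From 9 via ϵ: add 10.
From 10 via ϵ: add 17.
From 17 via ϵ: add 6.
From 6 via ϵ: add 11, 12.
No new states can be added; the closed set is {2, 3, 6, 9, 10, 11, 12, 13, 17}.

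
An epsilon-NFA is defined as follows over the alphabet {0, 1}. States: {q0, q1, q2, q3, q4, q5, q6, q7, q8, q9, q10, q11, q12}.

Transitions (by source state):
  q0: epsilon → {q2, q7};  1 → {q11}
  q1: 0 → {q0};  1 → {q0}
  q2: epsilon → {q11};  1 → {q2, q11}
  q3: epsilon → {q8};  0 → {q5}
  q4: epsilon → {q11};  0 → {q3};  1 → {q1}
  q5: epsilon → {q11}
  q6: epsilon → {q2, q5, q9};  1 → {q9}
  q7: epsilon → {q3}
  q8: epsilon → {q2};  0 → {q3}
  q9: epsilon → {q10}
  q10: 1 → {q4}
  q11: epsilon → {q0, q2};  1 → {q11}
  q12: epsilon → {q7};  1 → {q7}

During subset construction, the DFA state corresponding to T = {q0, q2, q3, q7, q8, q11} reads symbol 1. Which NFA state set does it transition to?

{q0, q2, q3, q7, q8, q11}

q0 on 1 → {q11}.
q2 on 1 → {q2, q11}.
q11 on 1 → {q11}.
No 1-transition from q3, q7, q8.
Union after reading 1: {q2, q11}.
Now take the epsilon-closure:
From q11 via epsilon: add q0.
From q0 via epsilon: add q7.
From q7 via epsilon: add q3.
From q3 via epsilon: add q8.
No new states can be added; the closed set is {q0, q2, q3, q7, q8, q11}.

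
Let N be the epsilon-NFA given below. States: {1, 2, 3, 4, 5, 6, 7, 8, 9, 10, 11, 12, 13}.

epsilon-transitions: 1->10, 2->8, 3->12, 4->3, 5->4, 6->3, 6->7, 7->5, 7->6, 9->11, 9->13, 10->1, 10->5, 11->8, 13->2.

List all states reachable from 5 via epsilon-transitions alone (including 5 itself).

{3, 4, 5, 12}

Start with {5}.
From 5 via epsilon: add 4.
From 4 via epsilon: add 3.
From 3 via epsilon: add 12.
No new states can be added; the closed set is {3, 4, 5, 12}.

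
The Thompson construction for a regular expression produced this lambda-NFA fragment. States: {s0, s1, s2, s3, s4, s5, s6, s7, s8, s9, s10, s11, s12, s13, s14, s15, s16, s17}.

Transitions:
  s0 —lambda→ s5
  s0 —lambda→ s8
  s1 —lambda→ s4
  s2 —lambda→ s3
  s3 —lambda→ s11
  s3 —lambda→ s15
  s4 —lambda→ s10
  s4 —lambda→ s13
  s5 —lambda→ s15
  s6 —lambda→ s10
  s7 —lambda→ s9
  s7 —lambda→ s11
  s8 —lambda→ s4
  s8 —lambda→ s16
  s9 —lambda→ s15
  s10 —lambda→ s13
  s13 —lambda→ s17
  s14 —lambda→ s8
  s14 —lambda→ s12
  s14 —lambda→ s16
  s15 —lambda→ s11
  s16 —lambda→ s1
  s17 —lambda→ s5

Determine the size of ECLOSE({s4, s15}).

7

Start with {s4, s15}.
From s4 via lambda: add s10, s13.
From s15 via lambda: add s11.
From s13 via lambda: add s17.
From s17 via lambda: add s5.
lambda-closure = {s4, s5, s10, s11, s13, s15, s17}, which has 7 states.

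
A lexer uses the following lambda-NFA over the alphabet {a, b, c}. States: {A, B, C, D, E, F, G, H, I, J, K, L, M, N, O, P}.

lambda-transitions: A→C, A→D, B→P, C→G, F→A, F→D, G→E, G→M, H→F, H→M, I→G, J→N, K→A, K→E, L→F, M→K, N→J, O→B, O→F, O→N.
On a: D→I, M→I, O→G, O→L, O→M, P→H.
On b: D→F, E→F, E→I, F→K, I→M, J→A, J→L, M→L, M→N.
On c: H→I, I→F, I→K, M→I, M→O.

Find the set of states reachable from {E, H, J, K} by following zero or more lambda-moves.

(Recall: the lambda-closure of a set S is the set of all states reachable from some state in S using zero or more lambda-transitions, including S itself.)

Start with {E, H, J, K}.
From H via lambda: add F, M.
From J via lambda: add N.
From K via lambda: add A.
From A via lambda: add C, D.
From C via lambda: add G.
No new states can be added; the closed set is {A, C, D, E, F, G, H, J, K, M, N}.

{A, C, D, E, F, G, H, J, K, M, N}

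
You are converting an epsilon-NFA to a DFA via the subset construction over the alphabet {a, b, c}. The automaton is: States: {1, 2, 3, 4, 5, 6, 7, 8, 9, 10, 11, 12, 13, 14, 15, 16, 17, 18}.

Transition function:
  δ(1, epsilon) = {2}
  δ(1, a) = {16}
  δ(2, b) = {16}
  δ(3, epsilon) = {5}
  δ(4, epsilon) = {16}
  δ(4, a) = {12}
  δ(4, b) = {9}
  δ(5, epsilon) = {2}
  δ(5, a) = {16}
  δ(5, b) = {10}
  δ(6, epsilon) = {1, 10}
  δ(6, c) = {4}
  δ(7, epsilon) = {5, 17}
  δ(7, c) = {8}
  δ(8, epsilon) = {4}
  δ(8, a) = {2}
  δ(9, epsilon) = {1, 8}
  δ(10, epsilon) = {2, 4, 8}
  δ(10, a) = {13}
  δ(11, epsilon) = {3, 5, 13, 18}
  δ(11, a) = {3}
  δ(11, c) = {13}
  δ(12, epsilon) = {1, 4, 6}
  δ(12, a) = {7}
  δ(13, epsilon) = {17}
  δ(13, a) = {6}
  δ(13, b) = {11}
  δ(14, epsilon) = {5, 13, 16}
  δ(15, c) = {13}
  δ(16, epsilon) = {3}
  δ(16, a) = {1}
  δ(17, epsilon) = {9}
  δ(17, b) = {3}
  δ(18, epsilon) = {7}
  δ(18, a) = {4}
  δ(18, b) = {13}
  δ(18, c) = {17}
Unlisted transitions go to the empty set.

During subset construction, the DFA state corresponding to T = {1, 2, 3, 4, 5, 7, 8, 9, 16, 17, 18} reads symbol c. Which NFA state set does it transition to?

{1, 2, 3, 4, 5, 8, 9, 16, 17}

7 on c → {8}.
18 on c → {17}.
No c-transition from 1, 2, 3, 4, 5, 8, 9, 16, 17.
Union after reading c: {8, 17}.
Now take the epsilon-closure:
From 8 via epsilon: add 4.
From 17 via epsilon: add 9.
From 4 via epsilon: add 16.
From 9 via epsilon: add 1.
From 1 via epsilon: add 2.
From 16 via epsilon: add 3.
From 3 via epsilon: add 5.
No new states can be added; the closed set is {1, 2, 3, 4, 5, 8, 9, 16, 17}.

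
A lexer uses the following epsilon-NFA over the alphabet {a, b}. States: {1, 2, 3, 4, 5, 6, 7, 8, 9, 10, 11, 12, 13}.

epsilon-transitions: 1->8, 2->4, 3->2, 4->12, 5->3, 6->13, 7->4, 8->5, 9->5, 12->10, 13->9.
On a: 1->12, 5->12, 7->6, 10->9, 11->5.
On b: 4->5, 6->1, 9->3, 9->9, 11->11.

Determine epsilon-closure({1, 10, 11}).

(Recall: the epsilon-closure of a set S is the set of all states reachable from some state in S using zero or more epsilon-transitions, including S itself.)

Start with {1, 10, 11}.
From 1 via epsilon: add 8.
From 8 via epsilon: add 5.
From 5 via epsilon: add 3.
From 3 via epsilon: add 2.
From 2 via epsilon: add 4.
From 4 via epsilon: add 12.
No new states can be added; the closed set is {1, 2, 3, 4, 5, 8, 10, 11, 12}.

{1, 2, 3, 4, 5, 8, 10, 11, 12}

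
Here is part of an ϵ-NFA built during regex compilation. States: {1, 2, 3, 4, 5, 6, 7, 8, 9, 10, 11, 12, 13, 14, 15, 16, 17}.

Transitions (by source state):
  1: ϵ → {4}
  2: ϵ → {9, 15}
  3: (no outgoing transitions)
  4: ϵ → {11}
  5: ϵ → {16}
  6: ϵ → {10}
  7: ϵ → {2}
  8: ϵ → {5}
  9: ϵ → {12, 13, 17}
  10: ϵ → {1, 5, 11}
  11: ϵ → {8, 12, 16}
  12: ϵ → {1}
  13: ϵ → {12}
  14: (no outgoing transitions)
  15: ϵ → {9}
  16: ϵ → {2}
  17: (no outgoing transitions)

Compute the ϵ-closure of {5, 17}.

{1, 2, 4, 5, 8, 9, 11, 12, 13, 15, 16, 17}

Start with {5, 17}.
From 5 via ϵ: add 16.
From 16 via ϵ: add 2.
From 2 via ϵ: add 9, 15.
From 9 via ϵ: add 12, 13.
From 12 via ϵ: add 1.
From 1 via ϵ: add 4.
From 4 via ϵ: add 11.
From 11 via ϵ: add 8.
No new states can be added; the closed set is {1, 2, 4, 5, 8, 9, 11, 12, 13, 15, 16, 17}.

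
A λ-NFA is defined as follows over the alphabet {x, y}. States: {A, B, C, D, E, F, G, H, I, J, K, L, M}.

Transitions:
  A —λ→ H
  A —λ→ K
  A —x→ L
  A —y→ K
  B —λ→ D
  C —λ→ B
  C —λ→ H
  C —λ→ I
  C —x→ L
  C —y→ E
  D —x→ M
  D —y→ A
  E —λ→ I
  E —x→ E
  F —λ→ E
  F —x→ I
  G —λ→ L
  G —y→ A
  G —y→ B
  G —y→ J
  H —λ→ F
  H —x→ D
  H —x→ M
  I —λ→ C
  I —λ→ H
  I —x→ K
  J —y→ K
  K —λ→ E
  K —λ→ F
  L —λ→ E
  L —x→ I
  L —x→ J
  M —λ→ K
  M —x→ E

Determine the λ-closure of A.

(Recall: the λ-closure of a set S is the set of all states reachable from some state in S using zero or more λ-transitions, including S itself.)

Start with {A}.
From A via λ: add H, K.
From H via λ: add F.
From K via λ: add E.
From E via λ: add I.
From I via λ: add C.
From C via λ: add B.
From B via λ: add D.
No new states can be added; the closed set is {A, B, C, D, E, F, H, I, K}.

{A, B, C, D, E, F, H, I, K}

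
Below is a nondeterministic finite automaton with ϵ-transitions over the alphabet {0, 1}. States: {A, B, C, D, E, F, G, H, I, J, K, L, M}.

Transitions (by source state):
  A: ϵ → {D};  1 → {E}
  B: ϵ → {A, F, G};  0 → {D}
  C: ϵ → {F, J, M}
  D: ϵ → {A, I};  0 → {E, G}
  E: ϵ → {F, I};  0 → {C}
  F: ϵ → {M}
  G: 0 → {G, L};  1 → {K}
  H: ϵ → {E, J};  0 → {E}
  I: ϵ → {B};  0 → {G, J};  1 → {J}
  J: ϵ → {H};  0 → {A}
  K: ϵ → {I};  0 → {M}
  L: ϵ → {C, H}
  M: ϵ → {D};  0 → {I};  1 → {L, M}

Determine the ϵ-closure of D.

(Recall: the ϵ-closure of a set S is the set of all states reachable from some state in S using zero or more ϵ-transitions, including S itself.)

Start with {D}.
From D via ϵ: add A, I.
From I via ϵ: add B.
From B via ϵ: add F, G.
From F via ϵ: add M.
No new states can be added; the closed set is {A, B, D, F, G, I, M}.

{A, B, D, F, G, I, M}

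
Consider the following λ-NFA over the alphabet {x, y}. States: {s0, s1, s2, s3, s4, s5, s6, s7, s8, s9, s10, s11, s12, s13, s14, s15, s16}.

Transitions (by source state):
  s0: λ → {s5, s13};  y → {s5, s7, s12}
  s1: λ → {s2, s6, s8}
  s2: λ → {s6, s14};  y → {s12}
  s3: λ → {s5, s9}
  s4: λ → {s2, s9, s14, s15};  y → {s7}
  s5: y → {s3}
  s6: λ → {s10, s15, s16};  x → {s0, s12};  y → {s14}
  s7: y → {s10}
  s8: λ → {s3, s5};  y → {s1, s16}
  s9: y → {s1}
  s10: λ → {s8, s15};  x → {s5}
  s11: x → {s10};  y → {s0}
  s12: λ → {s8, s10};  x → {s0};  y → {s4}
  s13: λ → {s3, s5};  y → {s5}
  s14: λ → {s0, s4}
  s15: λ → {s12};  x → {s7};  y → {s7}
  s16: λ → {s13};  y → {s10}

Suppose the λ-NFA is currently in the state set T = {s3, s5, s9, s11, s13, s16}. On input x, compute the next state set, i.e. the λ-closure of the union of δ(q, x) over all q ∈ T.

{s3, s5, s8, s9, s10, s12, s15}

s11 on x → {s10}.
No x-transition from s3, s5, s9, s13, s16.
Union after reading x: {s10}.
Now take the λ-closure:
From s10 via λ: add s8, s15.
From s8 via λ: add s3, s5.
From s15 via λ: add s12.
From s3 via λ: add s9.
No new states can be added; the closed set is {s3, s5, s8, s9, s10, s12, s15}.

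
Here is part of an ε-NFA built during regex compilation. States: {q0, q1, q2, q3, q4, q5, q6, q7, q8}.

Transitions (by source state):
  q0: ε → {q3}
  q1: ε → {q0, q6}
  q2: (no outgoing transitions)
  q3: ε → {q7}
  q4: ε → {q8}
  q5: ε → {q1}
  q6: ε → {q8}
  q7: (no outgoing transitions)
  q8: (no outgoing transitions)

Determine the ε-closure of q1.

Start with {q1}.
From q1 via ε: add q0, q6.
From q0 via ε: add q3.
From q6 via ε: add q8.
From q3 via ε: add q7.
No new states can be added; the closed set is {q0, q1, q3, q6, q7, q8}.

{q0, q1, q3, q6, q7, q8}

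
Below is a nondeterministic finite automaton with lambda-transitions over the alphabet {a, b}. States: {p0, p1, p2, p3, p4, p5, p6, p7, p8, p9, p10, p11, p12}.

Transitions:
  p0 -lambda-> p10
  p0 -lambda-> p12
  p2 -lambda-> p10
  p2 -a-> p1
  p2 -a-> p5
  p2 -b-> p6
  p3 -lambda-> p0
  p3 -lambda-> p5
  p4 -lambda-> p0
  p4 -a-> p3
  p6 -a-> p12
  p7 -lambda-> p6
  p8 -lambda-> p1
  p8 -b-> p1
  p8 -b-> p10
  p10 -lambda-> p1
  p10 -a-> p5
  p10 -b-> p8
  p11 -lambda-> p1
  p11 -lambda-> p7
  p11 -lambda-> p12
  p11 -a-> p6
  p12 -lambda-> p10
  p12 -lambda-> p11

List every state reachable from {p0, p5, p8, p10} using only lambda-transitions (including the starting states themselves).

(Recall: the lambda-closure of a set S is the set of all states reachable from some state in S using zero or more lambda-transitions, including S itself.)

{p0, p1, p5, p6, p7, p8, p10, p11, p12}

Start with {p0, p5, p8, p10}.
From p0 via lambda: add p12.
From p8 via lambda: add p1.
From p12 via lambda: add p11.
From p11 via lambda: add p7.
From p7 via lambda: add p6.
No new states can be added; the closed set is {p0, p1, p5, p6, p7, p8, p10, p11, p12}.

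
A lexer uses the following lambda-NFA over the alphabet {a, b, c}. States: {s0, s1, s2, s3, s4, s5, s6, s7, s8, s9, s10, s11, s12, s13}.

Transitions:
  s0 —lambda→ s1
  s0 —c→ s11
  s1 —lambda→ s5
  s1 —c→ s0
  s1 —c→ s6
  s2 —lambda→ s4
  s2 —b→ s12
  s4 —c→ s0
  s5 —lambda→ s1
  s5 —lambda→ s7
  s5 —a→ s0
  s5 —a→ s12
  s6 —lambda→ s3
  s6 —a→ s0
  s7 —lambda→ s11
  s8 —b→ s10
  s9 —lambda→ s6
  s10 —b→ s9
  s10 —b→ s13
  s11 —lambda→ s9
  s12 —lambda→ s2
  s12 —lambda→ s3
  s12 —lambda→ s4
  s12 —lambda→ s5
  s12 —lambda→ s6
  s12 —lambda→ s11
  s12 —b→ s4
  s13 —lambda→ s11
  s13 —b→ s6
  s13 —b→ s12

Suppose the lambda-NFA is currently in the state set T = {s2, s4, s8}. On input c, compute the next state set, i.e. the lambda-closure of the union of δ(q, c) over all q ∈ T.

s4 on c → {s0}.
No c-transition from s2, s8.
Union after reading c: {s0}.
Now take the lambda-closure:
From s0 via lambda: add s1.
From s1 via lambda: add s5.
From s5 via lambda: add s7.
From s7 via lambda: add s11.
From s11 via lambda: add s9.
From s9 via lambda: add s6.
From s6 via lambda: add s3.
No new states can be added; the closed set is {s0, s1, s3, s5, s6, s7, s9, s11}.

{s0, s1, s3, s5, s6, s7, s9, s11}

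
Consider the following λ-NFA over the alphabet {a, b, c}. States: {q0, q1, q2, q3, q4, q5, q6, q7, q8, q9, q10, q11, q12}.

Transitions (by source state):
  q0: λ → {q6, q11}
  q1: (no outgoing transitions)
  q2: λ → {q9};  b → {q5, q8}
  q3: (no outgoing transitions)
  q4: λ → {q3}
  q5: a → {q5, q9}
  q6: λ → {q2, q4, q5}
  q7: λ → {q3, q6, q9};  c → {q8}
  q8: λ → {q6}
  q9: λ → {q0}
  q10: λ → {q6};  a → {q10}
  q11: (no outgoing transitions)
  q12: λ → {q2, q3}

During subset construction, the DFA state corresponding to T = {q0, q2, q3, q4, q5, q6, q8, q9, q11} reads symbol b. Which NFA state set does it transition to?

{q0, q2, q3, q4, q5, q6, q8, q9, q11}

q2 on b → {q5, q8}.
No b-transition from q0, q3, q4, q5, q6, q8, q9, q11.
Union after reading b: {q5, q8}.
Now take the λ-closure:
From q8 via λ: add q6.
From q6 via λ: add q2, q4.
From q2 via λ: add q9.
From q4 via λ: add q3.
From q9 via λ: add q0.
From q0 via λ: add q11.
No new states can be added; the closed set is {q0, q2, q3, q4, q5, q6, q8, q9, q11}.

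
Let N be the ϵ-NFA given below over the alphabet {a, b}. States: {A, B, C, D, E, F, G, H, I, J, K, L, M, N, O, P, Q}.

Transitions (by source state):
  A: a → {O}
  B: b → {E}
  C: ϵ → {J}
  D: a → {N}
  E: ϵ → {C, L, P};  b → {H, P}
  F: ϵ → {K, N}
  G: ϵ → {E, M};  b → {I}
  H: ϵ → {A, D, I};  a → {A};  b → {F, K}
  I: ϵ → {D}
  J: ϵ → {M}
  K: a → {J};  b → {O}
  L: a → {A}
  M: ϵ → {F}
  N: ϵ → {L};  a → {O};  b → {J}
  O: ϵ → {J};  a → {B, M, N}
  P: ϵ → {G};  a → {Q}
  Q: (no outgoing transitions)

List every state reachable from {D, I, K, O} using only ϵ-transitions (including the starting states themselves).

{D, F, I, J, K, L, M, N, O}

Start with {D, I, K, O}.
From O via ϵ: add J.
From J via ϵ: add M.
From M via ϵ: add F.
From F via ϵ: add N.
From N via ϵ: add L.
No new states can be added; the closed set is {D, F, I, J, K, L, M, N, O}.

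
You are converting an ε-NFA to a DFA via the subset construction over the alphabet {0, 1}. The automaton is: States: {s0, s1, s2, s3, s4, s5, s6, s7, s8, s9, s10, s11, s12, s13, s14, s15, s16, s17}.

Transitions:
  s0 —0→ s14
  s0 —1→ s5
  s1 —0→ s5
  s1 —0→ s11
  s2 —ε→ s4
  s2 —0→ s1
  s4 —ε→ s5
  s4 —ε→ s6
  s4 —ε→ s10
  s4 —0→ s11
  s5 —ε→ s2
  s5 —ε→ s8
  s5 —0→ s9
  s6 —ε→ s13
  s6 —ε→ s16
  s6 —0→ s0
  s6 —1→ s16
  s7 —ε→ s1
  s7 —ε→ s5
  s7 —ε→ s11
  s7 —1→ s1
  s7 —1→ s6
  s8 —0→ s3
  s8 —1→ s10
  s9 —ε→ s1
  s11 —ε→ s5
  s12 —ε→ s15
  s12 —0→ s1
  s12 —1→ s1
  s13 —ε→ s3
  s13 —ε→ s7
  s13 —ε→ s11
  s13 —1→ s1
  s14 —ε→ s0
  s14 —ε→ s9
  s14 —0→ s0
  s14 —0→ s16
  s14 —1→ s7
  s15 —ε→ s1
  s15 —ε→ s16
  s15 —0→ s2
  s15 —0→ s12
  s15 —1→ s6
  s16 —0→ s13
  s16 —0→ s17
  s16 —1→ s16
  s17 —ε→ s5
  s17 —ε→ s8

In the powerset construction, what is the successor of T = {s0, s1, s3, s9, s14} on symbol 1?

s0 on 1 → {s5}.
s14 on 1 → {s7}.
No 1-transition from s1, s3, s9.
Union after reading 1: {s5, s7}.
Now take the ε-closure:
From s5 via ε: add s2, s8.
From s7 via ε: add s1, s11.
From s2 via ε: add s4.
From s4 via ε: add s6, s10.
From s6 via ε: add s13, s16.
From s13 via ε: add s3.
No new states can be added; the closed set is {s1, s2, s3, s4, s5, s6, s7, s8, s10, s11, s13, s16}.

{s1, s2, s3, s4, s5, s6, s7, s8, s10, s11, s13, s16}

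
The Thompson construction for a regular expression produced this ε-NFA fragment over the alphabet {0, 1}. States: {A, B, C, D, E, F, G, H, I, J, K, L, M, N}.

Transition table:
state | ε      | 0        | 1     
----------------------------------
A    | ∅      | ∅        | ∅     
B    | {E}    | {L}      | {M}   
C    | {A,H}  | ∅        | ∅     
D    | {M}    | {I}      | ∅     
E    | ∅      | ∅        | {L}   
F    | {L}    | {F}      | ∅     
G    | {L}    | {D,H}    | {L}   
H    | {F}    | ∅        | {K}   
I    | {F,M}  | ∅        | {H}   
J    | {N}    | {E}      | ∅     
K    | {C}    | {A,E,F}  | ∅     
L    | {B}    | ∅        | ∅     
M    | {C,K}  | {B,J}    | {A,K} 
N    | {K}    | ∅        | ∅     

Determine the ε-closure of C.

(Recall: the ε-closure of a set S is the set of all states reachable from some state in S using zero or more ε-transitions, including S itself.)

{A, B, C, E, F, H, L}

Start with {C}.
From C via ε: add A, H.
From H via ε: add F.
From F via ε: add L.
From L via ε: add B.
From B via ε: add E.
No new states can be added; the closed set is {A, B, C, E, F, H, L}.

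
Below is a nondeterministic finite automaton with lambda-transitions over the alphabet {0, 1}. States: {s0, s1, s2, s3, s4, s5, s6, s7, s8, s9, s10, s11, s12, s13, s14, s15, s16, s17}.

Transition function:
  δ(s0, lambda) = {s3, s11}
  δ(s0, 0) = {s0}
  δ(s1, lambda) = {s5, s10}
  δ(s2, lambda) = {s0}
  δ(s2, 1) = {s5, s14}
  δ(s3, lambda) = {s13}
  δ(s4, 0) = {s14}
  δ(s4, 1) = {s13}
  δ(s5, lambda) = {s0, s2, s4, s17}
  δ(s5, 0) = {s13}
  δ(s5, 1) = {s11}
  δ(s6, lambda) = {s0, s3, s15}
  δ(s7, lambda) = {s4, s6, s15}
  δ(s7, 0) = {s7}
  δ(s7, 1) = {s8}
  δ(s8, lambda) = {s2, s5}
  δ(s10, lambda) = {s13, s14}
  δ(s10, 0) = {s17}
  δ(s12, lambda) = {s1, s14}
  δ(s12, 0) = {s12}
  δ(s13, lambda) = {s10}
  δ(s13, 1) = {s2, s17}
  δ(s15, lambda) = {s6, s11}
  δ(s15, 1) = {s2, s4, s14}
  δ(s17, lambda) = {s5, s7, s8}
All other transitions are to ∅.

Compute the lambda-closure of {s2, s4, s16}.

{s0, s2, s3, s4, s10, s11, s13, s14, s16}

Start with {s2, s4, s16}.
From s2 via lambda: add s0.
From s0 via lambda: add s3, s11.
From s3 via lambda: add s13.
From s13 via lambda: add s10.
From s10 via lambda: add s14.
No new states can be added; the closed set is {s0, s2, s3, s4, s10, s11, s13, s14, s16}.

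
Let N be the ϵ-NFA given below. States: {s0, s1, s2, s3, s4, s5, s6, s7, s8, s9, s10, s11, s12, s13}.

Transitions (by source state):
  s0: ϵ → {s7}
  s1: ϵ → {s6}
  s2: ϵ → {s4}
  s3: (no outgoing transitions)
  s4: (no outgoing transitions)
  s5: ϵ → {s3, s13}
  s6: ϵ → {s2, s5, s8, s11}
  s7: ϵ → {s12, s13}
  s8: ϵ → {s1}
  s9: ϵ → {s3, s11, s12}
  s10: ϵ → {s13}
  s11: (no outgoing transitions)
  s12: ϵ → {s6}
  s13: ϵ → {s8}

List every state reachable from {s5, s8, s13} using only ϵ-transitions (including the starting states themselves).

Start with {s5, s8, s13}.
From s5 via ϵ: add s3.
From s8 via ϵ: add s1.
From s1 via ϵ: add s6.
From s6 via ϵ: add s2, s11.
From s2 via ϵ: add s4.
No new states can be added; the closed set is {s1, s2, s3, s4, s5, s6, s8, s11, s13}.

{s1, s2, s3, s4, s5, s6, s8, s11, s13}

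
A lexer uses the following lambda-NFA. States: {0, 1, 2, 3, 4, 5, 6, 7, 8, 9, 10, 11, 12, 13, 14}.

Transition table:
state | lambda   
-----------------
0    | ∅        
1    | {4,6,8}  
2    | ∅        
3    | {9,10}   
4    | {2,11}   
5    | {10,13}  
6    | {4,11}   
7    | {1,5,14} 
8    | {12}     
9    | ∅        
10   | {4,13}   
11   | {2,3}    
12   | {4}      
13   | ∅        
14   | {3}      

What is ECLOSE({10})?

Start with {10}.
From 10 via lambda: add 4, 13.
From 4 via lambda: add 2, 11.
From 11 via lambda: add 3.
From 3 via lambda: add 9.
No new states can be added; the closed set is {2, 3, 4, 9, 10, 11, 13}.

{2, 3, 4, 9, 10, 11, 13}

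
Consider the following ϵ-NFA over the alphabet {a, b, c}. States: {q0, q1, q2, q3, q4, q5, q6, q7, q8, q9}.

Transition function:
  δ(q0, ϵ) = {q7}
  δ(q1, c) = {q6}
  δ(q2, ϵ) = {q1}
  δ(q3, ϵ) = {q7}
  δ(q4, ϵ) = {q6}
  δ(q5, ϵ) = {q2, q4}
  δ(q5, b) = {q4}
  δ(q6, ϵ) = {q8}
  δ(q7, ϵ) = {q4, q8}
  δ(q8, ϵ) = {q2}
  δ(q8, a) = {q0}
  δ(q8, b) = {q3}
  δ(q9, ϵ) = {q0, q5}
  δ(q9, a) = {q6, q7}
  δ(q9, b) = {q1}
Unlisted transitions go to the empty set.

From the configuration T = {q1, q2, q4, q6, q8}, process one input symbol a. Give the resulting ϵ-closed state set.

q8 on a → {q0}.
No a-transition from q1, q2, q4, q6.
Union after reading a: {q0}.
Now take the ϵ-closure:
From q0 via ϵ: add q7.
From q7 via ϵ: add q4, q8.
From q4 via ϵ: add q6.
From q8 via ϵ: add q2.
From q2 via ϵ: add q1.
No new states can be added; the closed set is {q0, q1, q2, q4, q6, q7, q8}.

{q0, q1, q2, q4, q6, q7, q8}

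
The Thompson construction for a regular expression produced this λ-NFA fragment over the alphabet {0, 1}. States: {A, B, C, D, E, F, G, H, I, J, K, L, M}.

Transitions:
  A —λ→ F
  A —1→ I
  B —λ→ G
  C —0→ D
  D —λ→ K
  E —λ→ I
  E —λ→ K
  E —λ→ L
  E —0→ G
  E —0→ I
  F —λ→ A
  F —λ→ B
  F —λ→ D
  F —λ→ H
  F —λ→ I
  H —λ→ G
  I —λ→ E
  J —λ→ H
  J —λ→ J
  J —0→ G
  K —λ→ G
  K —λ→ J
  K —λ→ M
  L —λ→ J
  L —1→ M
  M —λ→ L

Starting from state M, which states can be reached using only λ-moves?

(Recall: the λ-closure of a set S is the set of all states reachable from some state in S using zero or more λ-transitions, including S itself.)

{G, H, J, L, M}

Start with {M}.
From M via λ: add L.
From L via λ: add J.
From J via λ: add H.
From H via λ: add G.
No new states can be added; the closed set is {G, H, J, L, M}.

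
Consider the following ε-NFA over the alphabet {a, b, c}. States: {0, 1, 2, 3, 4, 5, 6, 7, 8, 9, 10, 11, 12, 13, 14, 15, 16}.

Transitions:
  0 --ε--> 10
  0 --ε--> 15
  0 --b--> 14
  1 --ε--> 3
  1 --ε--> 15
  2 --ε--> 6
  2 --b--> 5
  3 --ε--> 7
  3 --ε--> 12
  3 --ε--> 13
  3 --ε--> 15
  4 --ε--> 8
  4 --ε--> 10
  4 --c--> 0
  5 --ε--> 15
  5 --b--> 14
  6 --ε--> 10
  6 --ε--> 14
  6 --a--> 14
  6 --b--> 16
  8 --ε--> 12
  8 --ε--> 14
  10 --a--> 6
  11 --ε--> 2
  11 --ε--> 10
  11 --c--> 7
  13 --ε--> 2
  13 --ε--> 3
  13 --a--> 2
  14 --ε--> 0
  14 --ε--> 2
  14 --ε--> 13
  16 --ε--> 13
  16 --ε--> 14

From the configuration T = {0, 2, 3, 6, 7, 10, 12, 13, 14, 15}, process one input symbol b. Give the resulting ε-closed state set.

0 on b → {14}.
2 on b → {5}.
6 on b → {16}.
No b-transition from 3, 7, 10, 12, 13, 14, 15.
Union after reading b: {5, 14, 16}.
Now take the ε-closure:
From 5 via ε: add 15.
From 14 via ε: add 0, 2, 13.
From 0 via ε: add 10.
From 2 via ε: add 6.
From 13 via ε: add 3.
From 3 via ε: add 7, 12.
No new states can be added; the closed set is {0, 2, 3, 5, 6, 7, 10, 12, 13, 14, 15, 16}.

{0, 2, 3, 5, 6, 7, 10, 12, 13, 14, 15, 16}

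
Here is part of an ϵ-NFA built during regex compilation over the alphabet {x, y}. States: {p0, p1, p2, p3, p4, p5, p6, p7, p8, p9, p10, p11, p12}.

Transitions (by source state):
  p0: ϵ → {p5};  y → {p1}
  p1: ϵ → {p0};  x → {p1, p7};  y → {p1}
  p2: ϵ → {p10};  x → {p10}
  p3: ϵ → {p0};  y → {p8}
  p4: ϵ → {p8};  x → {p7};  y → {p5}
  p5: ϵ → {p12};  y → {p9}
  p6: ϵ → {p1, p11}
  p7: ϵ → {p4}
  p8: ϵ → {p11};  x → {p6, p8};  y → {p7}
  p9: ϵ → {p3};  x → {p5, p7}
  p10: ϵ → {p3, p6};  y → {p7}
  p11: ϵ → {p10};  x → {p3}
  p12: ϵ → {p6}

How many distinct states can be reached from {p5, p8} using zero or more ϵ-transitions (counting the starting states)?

Start with {p5, p8}.
From p5 via ϵ: add p12.
From p8 via ϵ: add p11.
From p11 via ϵ: add p10.
From p12 via ϵ: add p6.
From p6 via ϵ: add p1.
From p10 via ϵ: add p3.
From p1 via ϵ: add p0.
ϵ-closure = {p0, p1, p3, p5, p6, p8, p10, p11, p12}, which has 9 states.

9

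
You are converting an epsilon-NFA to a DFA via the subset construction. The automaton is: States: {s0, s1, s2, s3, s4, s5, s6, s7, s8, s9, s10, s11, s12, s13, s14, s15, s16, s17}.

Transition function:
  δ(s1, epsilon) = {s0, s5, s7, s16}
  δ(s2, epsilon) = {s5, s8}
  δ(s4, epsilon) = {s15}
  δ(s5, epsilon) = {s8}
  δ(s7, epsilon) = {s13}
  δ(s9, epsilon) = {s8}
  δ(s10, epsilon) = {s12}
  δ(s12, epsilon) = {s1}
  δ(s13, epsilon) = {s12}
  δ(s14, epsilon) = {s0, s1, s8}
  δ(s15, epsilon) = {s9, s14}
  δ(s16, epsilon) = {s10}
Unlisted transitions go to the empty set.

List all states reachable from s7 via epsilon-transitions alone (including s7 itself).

{s0, s1, s5, s7, s8, s10, s12, s13, s16}

Start with {s7}.
From s7 via epsilon: add s13.
From s13 via epsilon: add s12.
From s12 via epsilon: add s1.
From s1 via epsilon: add s0, s5, s16.
From s5 via epsilon: add s8.
From s16 via epsilon: add s10.
No new states can be added; the closed set is {s0, s1, s5, s7, s8, s10, s12, s13, s16}.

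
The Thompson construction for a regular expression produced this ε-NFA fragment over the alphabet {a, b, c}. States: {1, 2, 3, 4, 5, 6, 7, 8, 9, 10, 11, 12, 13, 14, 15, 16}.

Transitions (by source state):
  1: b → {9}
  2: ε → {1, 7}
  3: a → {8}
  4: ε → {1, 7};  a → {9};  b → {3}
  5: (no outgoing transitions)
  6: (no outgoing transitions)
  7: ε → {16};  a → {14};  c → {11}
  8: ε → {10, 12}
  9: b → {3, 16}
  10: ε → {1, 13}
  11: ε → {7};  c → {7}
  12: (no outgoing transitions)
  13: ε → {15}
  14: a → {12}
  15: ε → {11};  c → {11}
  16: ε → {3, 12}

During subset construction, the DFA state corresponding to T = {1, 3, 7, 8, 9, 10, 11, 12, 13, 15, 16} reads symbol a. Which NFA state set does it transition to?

3 on a → {8}.
7 on a → {14}.
No a-transition from 1, 8, 9, 10, 11, 12, 13, 15, 16.
Union after reading a: {8, 14}.
Now take the ε-closure:
From 8 via ε: add 10, 12.
From 10 via ε: add 1, 13.
From 13 via ε: add 15.
From 15 via ε: add 11.
From 11 via ε: add 7.
From 7 via ε: add 16.
From 16 via ε: add 3.
No new states can be added; the closed set is {1, 3, 7, 8, 10, 11, 12, 13, 14, 15, 16}.

{1, 3, 7, 8, 10, 11, 12, 13, 14, 15, 16}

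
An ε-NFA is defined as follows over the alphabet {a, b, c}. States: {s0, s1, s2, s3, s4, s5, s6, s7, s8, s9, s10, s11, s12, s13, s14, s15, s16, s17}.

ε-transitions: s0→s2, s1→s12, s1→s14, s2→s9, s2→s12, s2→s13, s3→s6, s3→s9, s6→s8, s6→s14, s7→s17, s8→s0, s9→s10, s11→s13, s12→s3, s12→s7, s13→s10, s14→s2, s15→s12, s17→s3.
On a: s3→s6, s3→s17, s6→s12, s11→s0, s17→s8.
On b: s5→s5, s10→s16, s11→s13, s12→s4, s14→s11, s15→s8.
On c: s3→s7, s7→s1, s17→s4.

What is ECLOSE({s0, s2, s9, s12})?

Start with {s0, s2, s9, s12}.
From s2 via ε: add s13.
From s9 via ε: add s10.
From s12 via ε: add s3, s7.
From s3 via ε: add s6.
From s7 via ε: add s17.
From s6 via ε: add s8, s14.
No new states can be added; the closed set is {s0, s2, s3, s6, s7, s8, s9, s10, s12, s13, s14, s17}.

{s0, s2, s3, s6, s7, s8, s9, s10, s12, s13, s14, s17}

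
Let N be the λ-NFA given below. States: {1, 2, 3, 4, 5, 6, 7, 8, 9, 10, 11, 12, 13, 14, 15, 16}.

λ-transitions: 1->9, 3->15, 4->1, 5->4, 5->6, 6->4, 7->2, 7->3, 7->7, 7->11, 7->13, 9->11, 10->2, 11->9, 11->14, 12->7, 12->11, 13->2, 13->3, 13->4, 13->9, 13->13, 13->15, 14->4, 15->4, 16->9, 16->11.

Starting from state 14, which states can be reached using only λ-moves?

Start with {14}.
From 14 via λ: add 4.
From 4 via λ: add 1.
From 1 via λ: add 9.
From 9 via λ: add 11.
No new states can be added; the closed set is {1, 4, 9, 11, 14}.

{1, 4, 9, 11, 14}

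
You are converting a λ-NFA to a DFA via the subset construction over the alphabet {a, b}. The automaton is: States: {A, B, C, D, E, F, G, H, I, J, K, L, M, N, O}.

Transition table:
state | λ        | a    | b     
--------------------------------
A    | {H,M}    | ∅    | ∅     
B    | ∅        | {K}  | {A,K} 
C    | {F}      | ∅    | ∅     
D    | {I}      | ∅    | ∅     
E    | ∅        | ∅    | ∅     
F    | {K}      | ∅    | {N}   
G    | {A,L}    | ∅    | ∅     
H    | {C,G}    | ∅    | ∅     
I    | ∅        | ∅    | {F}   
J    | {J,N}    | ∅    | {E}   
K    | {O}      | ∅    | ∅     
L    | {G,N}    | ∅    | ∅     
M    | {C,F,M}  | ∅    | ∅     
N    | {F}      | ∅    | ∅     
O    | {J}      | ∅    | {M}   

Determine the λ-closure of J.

{F, J, K, N, O}

Start with {J}.
From J via λ: add N.
From N via λ: add F.
From F via λ: add K.
From K via λ: add O.
No new states can be added; the closed set is {F, J, K, N, O}.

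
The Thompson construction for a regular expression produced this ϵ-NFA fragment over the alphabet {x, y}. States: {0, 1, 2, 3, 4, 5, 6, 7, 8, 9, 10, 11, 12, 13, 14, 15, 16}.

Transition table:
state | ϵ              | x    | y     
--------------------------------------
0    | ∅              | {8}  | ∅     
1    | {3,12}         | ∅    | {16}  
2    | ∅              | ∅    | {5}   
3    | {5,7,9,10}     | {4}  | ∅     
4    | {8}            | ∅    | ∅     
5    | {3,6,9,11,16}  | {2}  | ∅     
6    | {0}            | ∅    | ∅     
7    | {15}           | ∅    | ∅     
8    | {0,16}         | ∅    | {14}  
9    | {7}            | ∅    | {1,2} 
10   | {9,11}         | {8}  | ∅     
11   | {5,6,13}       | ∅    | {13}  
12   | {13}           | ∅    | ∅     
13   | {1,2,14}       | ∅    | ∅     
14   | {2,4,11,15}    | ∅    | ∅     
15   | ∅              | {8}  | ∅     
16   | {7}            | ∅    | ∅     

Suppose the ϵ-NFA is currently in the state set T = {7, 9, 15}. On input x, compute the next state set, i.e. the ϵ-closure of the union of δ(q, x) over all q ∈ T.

{0, 7, 8, 15, 16}

15 on x → {8}.
No x-transition from 7, 9.
Union after reading x: {8}.
Now take the ϵ-closure:
From 8 via ϵ: add 0, 16.
From 16 via ϵ: add 7.
From 7 via ϵ: add 15.
No new states can be added; the closed set is {0, 7, 8, 15, 16}.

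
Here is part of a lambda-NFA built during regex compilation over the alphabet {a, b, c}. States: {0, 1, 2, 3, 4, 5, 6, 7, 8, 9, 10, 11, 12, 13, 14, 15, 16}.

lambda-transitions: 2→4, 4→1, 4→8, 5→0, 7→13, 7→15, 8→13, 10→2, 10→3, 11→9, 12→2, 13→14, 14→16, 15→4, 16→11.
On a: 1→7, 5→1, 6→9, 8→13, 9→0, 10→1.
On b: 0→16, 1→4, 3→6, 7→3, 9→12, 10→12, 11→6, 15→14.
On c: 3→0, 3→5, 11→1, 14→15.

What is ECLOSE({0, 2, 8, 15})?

Start with {0, 2, 8, 15}.
From 2 via lambda: add 4.
From 8 via lambda: add 13.
From 4 via lambda: add 1.
From 13 via lambda: add 14.
From 14 via lambda: add 16.
From 16 via lambda: add 11.
From 11 via lambda: add 9.
No new states can be added; the closed set is {0, 1, 2, 4, 8, 9, 11, 13, 14, 15, 16}.

{0, 1, 2, 4, 8, 9, 11, 13, 14, 15, 16}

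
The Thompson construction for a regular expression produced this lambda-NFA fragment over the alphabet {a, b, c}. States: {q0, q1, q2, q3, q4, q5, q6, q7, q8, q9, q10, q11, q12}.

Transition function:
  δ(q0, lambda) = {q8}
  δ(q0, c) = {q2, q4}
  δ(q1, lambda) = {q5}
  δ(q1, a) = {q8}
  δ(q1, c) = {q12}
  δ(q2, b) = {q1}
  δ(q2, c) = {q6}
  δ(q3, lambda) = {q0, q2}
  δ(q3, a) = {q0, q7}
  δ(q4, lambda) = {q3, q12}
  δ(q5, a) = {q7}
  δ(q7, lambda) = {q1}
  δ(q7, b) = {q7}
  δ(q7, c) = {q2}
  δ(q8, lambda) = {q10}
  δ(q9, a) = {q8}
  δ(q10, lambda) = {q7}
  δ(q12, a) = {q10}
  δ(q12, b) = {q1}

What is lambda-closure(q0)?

{q0, q1, q5, q7, q8, q10}

Start with {q0}.
From q0 via lambda: add q8.
From q8 via lambda: add q10.
From q10 via lambda: add q7.
From q7 via lambda: add q1.
From q1 via lambda: add q5.
No new states can be added; the closed set is {q0, q1, q5, q7, q8, q10}.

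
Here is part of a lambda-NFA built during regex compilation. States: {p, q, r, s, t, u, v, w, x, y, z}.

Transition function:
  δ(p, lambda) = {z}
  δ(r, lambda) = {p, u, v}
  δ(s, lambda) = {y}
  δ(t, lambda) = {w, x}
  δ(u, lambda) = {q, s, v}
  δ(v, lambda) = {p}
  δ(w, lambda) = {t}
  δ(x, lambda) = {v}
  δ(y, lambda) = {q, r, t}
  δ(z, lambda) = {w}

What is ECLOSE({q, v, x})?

{p, q, t, v, w, x, z}

Start with {q, v, x}.
From v via lambda: add p.
From p via lambda: add z.
From z via lambda: add w.
From w via lambda: add t.
No new states can be added; the closed set is {p, q, t, v, w, x, z}.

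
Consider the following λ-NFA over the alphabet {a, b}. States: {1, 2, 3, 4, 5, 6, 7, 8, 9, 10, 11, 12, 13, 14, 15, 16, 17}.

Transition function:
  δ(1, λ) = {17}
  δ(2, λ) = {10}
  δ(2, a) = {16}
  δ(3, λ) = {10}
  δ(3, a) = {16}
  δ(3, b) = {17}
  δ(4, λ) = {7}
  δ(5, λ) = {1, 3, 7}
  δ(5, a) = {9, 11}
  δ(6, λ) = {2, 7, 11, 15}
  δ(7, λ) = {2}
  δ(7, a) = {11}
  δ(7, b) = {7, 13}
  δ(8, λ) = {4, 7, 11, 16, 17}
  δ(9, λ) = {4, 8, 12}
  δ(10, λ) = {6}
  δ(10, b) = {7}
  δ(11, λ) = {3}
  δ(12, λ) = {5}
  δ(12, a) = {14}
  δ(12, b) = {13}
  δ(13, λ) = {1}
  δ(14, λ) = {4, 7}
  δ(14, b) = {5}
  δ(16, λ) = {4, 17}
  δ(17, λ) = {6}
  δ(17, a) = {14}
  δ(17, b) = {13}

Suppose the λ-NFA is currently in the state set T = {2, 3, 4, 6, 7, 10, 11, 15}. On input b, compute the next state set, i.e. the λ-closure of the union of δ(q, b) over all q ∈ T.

{1, 2, 3, 6, 7, 10, 11, 13, 15, 17}

3 on b → {17}.
7 on b → {7, 13}.
10 on b → {7}.
No b-transition from 2, 4, 6, 11, 15.
Union after reading b: {7, 13, 17}.
Now take the λ-closure:
From 7 via λ: add 2.
From 13 via λ: add 1.
From 17 via λ: add 6.
From 2 via λ: add 10.
From 6 via λ: add 11, 15.
From 11 via λ: add 3.
No new states can be added; the closed set is {1, 2, 3, 6, 7, 10, 11, 13, 15, 17}.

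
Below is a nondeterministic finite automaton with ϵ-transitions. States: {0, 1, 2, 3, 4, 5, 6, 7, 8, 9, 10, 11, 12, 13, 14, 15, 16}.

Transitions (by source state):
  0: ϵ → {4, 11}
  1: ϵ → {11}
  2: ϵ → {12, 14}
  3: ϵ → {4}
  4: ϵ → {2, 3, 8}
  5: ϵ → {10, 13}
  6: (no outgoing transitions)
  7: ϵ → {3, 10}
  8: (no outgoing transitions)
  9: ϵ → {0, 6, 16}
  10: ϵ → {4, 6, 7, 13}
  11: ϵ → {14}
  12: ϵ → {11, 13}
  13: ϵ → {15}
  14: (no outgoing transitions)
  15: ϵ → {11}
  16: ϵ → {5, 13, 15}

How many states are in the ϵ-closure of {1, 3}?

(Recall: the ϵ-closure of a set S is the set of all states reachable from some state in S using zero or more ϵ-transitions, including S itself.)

10

Start with {1, 3}.
From 1 via ϵ: add 11.
From 3 via ϵ: add 4.
From 4 via ϵ: add 2, 8.
From 11 via ϵ: add 14.
From 2 via ϵ: add 12.
From 12 via ϵ: add 13.
From 13 via ϵ: add 15.
ϵ-closure = {1, 2, 3, 4, 8, 11, 12, 13, 14, 15}, which has 10 states.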